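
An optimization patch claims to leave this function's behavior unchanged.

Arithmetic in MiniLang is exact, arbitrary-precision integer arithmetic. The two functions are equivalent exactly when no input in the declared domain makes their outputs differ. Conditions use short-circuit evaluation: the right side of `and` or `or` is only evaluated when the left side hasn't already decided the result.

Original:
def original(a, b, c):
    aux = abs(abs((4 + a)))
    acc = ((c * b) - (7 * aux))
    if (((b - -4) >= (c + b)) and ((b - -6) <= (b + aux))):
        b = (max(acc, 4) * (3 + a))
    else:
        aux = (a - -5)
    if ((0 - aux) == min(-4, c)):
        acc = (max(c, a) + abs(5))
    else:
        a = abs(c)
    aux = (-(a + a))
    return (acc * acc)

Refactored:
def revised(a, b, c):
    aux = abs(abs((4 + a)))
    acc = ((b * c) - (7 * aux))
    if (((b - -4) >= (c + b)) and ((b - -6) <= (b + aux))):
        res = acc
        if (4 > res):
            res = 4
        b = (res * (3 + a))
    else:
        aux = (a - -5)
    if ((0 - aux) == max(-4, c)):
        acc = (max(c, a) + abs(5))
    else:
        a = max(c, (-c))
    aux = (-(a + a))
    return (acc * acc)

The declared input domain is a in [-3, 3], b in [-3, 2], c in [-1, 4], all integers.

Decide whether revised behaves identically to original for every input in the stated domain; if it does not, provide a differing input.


Take a=-1, b=-3, c=-1.
original: aux becomes 3; next acc becomes -18; next (((b - -4) >= (c + b)) and ((b - -6) <= (b + aux))) evaluates to false; next aux becomes 4; next ((0 - aux) == min(-4, c)) evaluates to true; next acc becomes 4; next aux becomes 2; next final value 16
revised: aux becomes 3; next acc becomes -18; next (((b - -4) >= (c + b)) and ((b - -6) <= (b + aux))) evaluates to false; next aux becomes 4; next ((0 - aux) == max(-4, c)) evaluates to false; next a becomes 1; next aux becomes -2; next final value 324
16 against 324: the behavior changed.
verdict: not equivalent; witness: a=-1, b=-3, c=-1


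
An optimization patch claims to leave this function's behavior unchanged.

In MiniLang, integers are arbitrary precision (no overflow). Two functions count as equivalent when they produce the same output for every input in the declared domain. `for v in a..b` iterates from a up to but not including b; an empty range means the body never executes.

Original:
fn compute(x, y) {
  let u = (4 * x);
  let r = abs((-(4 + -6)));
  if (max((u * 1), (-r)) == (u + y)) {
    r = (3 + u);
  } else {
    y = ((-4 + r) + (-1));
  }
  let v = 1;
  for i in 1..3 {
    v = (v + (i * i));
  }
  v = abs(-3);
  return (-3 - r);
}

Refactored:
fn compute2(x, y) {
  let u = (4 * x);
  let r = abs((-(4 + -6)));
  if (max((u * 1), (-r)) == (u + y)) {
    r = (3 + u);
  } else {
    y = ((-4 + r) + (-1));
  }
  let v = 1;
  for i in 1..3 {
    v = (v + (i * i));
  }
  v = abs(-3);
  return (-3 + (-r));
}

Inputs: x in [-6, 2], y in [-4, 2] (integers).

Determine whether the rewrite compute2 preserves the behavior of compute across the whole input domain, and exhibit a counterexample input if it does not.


Behavior is preserved: although arithmetic usage differs, the outputs never diverge.
Tracing x=2, y=0: compute: u=8, then r=2, then (max((u * 1), (-r)) == (u + y)) is true, then r=11, then v=1, then (i=1), then v=2, then (i=2), then v=6, then v=3, then returns -14 | compute2: u=8, then r=2, then (max((u * 1), (-r)) == (u + y)) is true, then r=11, then v=1, then (i=1), then v=2, then (i=2), then v=6, then v=3, then returns -14 — matching result -14.
Across all 63 domain points the two functions coincide.
verdict: equivalent


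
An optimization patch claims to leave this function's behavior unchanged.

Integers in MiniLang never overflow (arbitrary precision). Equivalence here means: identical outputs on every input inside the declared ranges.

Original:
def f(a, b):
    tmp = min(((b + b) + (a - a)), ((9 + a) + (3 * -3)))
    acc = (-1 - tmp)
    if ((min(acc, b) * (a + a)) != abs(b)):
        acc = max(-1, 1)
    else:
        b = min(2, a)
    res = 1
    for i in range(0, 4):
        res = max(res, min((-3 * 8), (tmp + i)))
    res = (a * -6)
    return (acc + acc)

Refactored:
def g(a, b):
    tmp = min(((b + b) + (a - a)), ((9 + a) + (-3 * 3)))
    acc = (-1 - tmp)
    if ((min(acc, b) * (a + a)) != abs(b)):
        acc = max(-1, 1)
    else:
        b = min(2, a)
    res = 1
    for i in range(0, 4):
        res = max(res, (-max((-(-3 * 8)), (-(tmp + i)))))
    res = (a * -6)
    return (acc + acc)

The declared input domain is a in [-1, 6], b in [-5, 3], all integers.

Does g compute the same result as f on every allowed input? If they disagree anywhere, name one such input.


Side by side, the visible changes include: min/max/abs usage differs.
Tracing a=5, b=-2: f: tmp = -4; acc = 3; ((min(acc, b) * (a + a)) != abs(b)) -> true; acc = 1; res = 1; [i=0]; res = 1; [i=1]; res = 1; [i=2]; res = 1; [i=3]; res = 1; res = -30; return 2 | g: tmp = -4; acc = 3; ((min(acc, b) * (a + a)) != abs(b)) -> true; acc = 1; res = 1; [i=0]; res = 1; [i=1]; res = 1; [i=2]; res = 1; [i=3]; res = 1; res = -30; return 2 — matching result 2.
Checked all 72 inputs in the declared domain: the outputs agree on every one.
verdict: equivalent


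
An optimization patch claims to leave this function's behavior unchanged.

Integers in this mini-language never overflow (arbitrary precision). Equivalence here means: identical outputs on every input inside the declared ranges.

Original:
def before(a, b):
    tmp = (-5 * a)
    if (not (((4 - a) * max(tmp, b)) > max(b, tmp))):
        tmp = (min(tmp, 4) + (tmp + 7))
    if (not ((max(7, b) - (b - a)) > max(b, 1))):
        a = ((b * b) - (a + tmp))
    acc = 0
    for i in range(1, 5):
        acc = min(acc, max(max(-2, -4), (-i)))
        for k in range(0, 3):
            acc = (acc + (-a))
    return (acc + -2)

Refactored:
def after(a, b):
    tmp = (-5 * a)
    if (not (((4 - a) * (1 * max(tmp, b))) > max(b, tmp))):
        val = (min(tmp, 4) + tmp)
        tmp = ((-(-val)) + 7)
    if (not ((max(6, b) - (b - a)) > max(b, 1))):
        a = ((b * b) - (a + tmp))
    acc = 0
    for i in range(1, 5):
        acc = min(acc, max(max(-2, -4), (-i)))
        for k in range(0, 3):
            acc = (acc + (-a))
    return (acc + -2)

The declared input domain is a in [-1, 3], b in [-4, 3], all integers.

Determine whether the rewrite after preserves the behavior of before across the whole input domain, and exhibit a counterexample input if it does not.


Not equivalent: a=0, b=3 separates them (-4 vs -111).
before: tmp := 0 | (not (((4 - a) * max(tmp, b)) > max(b, tmp))): false | (not ((max(7, b) - (b - a)) > max(b, 1))): false | acc := 0 | iter i=1: | acc := -1 | iter k=0: | acc := -1 | iter k=1: | acc := -1 | iter k=2: | acc := -1 | iter i=2: | acc := -2 | iter k=0: | acc := -2 | iter k=1: | acc := -2 | iter k=2: | acc := -2 | iter i=3: | acc := -2 | iter k=0: | acc := -2 | iter k=1: | acc := -2 | iter k=2: | acc := -2 | iter i=4: | acc := -2 | iter k=0: | acc := -2 | iter k=1: | acc := -2 | iter k=2: | acc := -2 | result -4
after: tmp := 0 | (not (((4 - a) * (1 * max(tmp, b))) > max(b, tmp))): false | (not ((max(6, b) - (b - a)) > max(b, 1))): true | a := 9 | acc := 0 | iter i=1: | acc := -1 | iter k=0: | acc := -10 | iter k=1: | acc := -19 | iter k=2: | acc := -28 | iter i=2: | acc := -28 | iter k=0: | acc := -37 | iter k=1: | acc := -46 | iter k=2: | acc := -55 | iter i=3: | acc := -55 | iter k=0: | acc := -64 | iter k=1: | acc := -73 | iter k=2: | acc := -82 | iter i=4: | acc := -82 | iter k=0: | acc := -91 | iter k=1: | acc := -100 | iter k=2: | acc := -109 | result -111
verdict: not equivalent; witness: a=0, b=3


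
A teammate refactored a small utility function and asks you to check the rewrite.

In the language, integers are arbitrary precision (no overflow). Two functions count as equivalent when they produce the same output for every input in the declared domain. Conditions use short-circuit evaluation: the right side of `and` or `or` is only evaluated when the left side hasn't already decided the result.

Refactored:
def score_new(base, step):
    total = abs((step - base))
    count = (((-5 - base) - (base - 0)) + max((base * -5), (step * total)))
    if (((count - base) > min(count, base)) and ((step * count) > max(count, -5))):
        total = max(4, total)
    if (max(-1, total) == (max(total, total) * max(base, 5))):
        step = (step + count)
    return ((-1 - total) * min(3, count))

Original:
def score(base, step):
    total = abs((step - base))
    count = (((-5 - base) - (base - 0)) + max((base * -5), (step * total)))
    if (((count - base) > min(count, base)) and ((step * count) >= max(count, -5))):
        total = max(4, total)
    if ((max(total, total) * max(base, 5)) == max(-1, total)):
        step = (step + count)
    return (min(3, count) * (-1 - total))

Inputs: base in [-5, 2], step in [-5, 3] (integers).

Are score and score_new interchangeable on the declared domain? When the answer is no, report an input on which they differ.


At base=-2, step=1: score gives -15, score_new gives -12.
verdict: not equivalent; witness: base=-2, step=1


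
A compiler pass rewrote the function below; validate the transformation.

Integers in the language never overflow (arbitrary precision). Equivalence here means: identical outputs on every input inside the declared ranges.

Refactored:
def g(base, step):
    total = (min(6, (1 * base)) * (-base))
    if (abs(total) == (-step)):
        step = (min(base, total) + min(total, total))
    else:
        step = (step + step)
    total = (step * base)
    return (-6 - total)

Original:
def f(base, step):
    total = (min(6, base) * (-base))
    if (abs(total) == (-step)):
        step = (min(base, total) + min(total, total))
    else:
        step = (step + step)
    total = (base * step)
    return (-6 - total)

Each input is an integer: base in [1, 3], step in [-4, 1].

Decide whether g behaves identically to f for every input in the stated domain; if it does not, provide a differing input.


Reading the diff, among the changes: arithmetic usage differs; also constant usage differs.
Spot check at base=1, step=-2 — f: total = -1; (abs(total) == (-step)) -> false; step = -4; total = -4; return -2. g: total = -1; (abs(total) == (-step)) -> false; step = -4; total = -4; return -2. Both give -2.
An exhaustive pass over the 18 declared inputs shows identical outputs.
verdict: equivalent


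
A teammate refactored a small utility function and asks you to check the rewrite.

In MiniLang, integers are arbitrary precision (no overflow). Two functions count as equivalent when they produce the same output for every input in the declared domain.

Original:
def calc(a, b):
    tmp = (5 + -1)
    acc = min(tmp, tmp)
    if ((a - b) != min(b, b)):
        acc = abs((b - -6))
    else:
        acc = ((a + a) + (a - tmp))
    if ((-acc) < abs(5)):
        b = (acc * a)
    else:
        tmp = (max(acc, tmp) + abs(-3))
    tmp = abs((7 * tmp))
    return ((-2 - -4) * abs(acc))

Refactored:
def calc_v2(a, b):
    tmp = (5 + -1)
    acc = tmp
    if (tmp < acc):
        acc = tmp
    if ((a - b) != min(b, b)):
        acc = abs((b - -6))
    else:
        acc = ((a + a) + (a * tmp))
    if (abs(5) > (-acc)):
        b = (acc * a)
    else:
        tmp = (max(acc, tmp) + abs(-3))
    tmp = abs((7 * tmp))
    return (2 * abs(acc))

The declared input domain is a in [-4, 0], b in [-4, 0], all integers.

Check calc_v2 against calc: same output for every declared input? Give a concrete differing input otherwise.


Not equivalent: a=-4, b=-2 separates them (32 vs 48).
calc: tmp = 4; acc = 4; ((a - b) != min(b, b)) -> false; acc = -16; ((-acc) < abs(5)) -> false; tmp = 7; tmp = 49; return 32
calc_v2: tmp = 4; acc = 4; (tmp < acc) -> false; ((a - b) != min(b, b)) -> false; acc = -24; (abs(5) > (-acc)) -> false; tmp = 7; tmp = 49; return 48
verdict: not equivalent; witness: a=-4, b=-2


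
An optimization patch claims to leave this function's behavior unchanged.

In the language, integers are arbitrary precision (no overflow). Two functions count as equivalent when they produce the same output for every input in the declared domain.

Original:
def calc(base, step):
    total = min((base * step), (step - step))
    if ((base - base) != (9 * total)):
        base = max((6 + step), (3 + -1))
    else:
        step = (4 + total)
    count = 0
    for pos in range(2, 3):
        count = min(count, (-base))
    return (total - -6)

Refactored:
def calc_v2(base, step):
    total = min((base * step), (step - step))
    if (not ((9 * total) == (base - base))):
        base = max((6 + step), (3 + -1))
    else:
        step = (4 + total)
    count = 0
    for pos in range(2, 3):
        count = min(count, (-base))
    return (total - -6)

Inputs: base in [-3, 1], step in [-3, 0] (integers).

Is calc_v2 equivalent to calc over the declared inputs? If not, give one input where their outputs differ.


Although boolean connective usage differs, plus comparison usage differs, 20/20 inputs agree.
verdict: equivalent


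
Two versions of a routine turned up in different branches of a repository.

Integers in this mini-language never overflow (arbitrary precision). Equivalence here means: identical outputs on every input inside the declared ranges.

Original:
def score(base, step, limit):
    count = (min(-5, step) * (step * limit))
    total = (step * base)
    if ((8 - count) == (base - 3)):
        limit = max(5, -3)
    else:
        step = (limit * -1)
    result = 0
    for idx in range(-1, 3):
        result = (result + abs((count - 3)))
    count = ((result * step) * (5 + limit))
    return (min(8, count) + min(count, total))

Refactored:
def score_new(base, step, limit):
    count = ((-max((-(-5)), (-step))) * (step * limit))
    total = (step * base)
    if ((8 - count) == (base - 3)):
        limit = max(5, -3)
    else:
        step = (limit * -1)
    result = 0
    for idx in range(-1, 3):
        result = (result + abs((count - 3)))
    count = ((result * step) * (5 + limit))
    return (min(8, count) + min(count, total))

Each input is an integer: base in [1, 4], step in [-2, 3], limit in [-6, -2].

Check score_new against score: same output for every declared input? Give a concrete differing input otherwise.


The two are interchangeable: min/max/abs usage differs, and every declared input agrees.
One worked example (base=3, step=1, limit=-5) — score: count=25, then total=3, then ((8 - count) == (base - 3)) is false, then step=5, then result=0, then (idx=-1), then result=22, then (idx=0), then result=44, then (idx=1), then result=66, then (idx=2), then result=88, then count=0, then returns 0; score_new: count=25, then total=3, then ((8 - count) == (base - 3)) is false, then step=5, then result=0, then (idx=-1), then result=22, then (idx=0), then result=44, then (idx=1), then result=66, then (idx=2), then result=88, then count=0, then returns 0; agreement on 0.
Checked all 120 inputs in the declared domain: the outputs agree on every one.
verdict: equivalent


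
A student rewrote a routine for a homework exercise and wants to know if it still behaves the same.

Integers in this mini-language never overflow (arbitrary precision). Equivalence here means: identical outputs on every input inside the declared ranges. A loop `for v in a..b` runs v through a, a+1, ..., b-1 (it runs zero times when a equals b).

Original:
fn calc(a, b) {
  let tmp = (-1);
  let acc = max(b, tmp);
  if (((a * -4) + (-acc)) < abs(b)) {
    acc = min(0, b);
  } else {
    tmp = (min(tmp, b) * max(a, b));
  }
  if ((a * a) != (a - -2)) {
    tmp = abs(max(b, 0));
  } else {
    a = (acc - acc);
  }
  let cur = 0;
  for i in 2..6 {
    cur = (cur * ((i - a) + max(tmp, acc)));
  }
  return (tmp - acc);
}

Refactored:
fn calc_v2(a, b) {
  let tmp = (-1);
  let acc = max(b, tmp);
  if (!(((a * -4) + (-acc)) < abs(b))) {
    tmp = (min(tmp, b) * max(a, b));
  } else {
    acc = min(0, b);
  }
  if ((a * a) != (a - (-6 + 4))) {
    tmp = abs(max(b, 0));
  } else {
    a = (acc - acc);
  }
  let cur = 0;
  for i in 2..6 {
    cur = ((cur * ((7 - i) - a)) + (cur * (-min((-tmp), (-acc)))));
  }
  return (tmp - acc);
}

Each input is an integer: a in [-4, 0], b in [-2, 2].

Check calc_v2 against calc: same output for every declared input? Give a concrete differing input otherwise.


The two versions differ — the changes include min/max/abs usage differs, arithmetic usage differs, boolean connective usage differs, constant usage differs.
One worked example (a=-2, b=-1) — calc: tmp := -1 | acc := -1 | (((a * -4) + (-acc)) < abs(b)): false | tmp := 1 | ((a * a) != (a - -2)): true | tmp := 0 | cur := 0 | iter i=2: | cur := 0 | iter i=3: | cur := 0 | iter i=4: | cur := 0 | iter i=5: | cur := 0 | result 1; calc_v2: tmp := -1 | acc := -1 | (!(((a * -4) + (-acc)) < abs(b))): true | tmp := 1 | ((a * a) != (a - (-6 + 4))): true | tmp := 0 | cur := 0 | iter i=2: | cur := 0 | iter i=3: | cur := 0 | iter i=4: | cur := 0 | iter i=5: | cur := 0 | result 1; agreement on 1.
An exhaustive pass over the 25 declared inputs shows identical outputs.
verdict: equivalent


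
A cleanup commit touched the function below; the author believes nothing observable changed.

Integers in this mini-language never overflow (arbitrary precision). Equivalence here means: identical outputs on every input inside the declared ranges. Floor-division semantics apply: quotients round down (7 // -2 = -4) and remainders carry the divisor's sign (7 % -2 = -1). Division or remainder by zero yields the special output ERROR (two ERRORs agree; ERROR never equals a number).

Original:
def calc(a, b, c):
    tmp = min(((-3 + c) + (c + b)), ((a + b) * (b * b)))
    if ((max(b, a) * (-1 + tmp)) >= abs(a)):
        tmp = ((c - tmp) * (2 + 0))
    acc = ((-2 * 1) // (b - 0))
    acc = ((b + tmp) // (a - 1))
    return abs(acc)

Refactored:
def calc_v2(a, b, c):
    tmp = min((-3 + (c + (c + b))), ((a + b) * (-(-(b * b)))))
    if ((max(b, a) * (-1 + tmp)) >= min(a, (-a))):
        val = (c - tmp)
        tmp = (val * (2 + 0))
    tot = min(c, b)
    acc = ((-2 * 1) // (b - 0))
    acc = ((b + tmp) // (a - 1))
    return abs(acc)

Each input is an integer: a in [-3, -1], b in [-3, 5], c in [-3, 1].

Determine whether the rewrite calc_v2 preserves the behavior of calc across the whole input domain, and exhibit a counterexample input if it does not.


Take a=-3, b=1, c=0.
calc: tmp := -2 | ((max(b, a) * (-1 + tmp)) >= abs(a)): false | acc := -2 | acc := 0 | result 0
calc_v2: tmp := -2 | ((max(b, a) * (-1 + tmp)) >= min(a, (-a))): true | val := 2 | tmp := 4 | tot := 0 | acc := -2 | acc := -2 | result 2
0 and 2 differ, so these are not the same function on this domain.
verdict: not equivalent; witness: a=-3, b=1, c=0


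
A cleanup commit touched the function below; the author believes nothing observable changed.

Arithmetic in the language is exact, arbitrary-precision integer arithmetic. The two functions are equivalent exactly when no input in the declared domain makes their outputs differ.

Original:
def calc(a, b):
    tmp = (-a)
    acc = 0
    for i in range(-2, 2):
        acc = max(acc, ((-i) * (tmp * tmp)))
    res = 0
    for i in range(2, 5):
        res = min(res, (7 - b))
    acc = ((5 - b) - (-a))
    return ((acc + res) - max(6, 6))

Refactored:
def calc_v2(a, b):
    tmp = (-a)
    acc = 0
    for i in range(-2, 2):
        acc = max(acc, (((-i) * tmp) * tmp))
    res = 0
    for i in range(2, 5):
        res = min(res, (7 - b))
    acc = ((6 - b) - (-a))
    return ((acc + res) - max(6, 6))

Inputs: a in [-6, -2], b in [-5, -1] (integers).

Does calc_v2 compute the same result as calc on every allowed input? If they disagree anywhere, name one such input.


Consider the input a=-6, b=-5.
calc: tmp=6, then acc=0, then (i=-2), then acc=72, then (i=-1), then acc=72, then (i=0), then acc=72, then (i=1), then acc=72, then res=0, then (i=2), then res=0, then (i=3), then res=0, then (i=4), then res=0, then acc=4, then returns -2
calc_v2: tmp=6, then acc=0, then (i=-2), then acc=72, then (i=-1), then acc=72, then (i=0), then acc=72, then (i=1), then acc=72, then res=0, then (i=2), then res=0, then (i=3), then res=0, then (i=4), then res=0, then acc=5, then returns -1
-2 and -1 differ, so these are not the same function on this domain.
verdict: not equivalent; witness: a=-6, b=-5


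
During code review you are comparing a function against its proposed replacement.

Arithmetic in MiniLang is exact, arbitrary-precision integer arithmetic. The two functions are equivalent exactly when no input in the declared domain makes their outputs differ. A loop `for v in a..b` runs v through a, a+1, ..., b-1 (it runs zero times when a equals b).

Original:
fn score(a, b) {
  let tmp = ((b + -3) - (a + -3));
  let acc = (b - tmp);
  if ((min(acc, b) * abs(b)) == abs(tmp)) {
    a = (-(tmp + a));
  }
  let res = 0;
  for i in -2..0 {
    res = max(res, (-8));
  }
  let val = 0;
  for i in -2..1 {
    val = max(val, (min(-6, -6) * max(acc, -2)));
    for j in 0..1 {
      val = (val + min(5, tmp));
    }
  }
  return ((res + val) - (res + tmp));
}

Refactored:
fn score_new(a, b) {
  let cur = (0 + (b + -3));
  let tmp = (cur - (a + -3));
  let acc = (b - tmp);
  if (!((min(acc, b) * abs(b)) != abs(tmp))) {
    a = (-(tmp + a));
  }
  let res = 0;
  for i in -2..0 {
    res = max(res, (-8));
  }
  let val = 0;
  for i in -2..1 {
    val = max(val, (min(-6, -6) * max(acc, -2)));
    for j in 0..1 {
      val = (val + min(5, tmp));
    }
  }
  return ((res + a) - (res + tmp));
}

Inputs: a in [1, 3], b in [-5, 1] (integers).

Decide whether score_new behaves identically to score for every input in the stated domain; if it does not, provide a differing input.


Consider the input a=1, b=-5.
score: tmp = -6; acc = 1; ((min(acc, b) * abs(b)) == abs(tmp)) -> false; res = 0; [i=-2]; res = 0; [i=-1]; res = 0; val = 0; [i=-2]; val = 0; [j=0]; val = -6; [i=-1]; val = -6; [j=0]; val = -12; [i=0]; val = -6; [j=0]; val = -12; return -6
score_new: cur = -8; tmp = -6; acc = 1; (!((min(acc, b) * abs(b)) != abs(tmp))) -> false; res = 0; [i=-2]; res = 0; [i=-1]; res = 0; val = 0; [i=-2]; val = 0; [j=0]; val = -6; [i=-1]; val = -6; [j=0]; val = -12; [i=0]; val = -6; [j=0]; val = -12; return 7
-6 and 7 differ, so these are not the same function on this domain.
verdict: not equivalent; witness: a=1, b=-5


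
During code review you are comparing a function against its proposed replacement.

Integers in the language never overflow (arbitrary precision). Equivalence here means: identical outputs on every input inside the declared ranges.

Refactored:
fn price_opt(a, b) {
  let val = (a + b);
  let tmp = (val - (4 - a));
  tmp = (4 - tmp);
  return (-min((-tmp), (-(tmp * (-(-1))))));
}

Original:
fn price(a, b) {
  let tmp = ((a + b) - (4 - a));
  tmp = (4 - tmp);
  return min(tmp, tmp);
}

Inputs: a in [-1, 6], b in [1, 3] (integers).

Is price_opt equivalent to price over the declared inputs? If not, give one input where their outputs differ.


There is a behavioral-looking edit here, yet the outcome never shifts on this domain; all 24 inputs agree.
verdict: equivalent


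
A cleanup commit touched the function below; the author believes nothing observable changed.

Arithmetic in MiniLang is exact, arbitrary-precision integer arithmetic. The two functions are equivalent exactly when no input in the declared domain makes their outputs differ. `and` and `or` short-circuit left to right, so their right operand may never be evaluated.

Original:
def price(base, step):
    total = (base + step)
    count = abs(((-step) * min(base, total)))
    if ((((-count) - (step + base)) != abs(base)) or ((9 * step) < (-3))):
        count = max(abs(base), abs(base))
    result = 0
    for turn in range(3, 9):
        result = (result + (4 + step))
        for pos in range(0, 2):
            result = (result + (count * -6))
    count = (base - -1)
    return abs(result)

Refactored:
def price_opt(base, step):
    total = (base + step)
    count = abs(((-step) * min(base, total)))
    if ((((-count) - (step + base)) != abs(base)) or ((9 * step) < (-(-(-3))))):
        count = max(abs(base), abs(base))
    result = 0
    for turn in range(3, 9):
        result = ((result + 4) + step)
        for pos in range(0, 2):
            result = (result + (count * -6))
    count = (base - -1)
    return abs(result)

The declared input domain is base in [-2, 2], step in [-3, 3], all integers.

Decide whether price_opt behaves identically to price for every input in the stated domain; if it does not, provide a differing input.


Equivalent — the differences include same computation, different form, yet no declared input distinguishes the two.
As a probe, take base=2, step=1: price runs total = 3; count = 2; ((((-count) - (step + base)) != abs(base)) or ((9 * step) < (-3))) -> true; count = 2; result = 0; [turn=3]; result = 5; [pos=0]; result = -7; [pos=1]; result = -19; [turn=4]; result = -14; [pos=0]; result = -26; [pos=1]; result = -38; [turn=5]; result = -33; [pos=0]; result = -45; [pos=1]; result = -57; [turn=6]; result = -52; [pos=0]; result = -64; [pos=1]; result = -76; [turn=7]; result = -71; [pos=0]; result = -83; [pos=1]; result = -95; [turn=8]; result = -90; [pos=0]; result = -102; [pos=1]; result = -114; count = 3; return 114; price_opt runs total = 3; count = 2; ((((-count) - (step + base)) != abs(base)) or ((9 * step) < (-(-(-3))))) -> true; count = 2; result = 0; [turn=3]; result = 5; [pos=0]; result = -7; [pos=1]; result = -19; [turn=4]; result = -14; [pos=0]; result = -26; [pos=1]; result = -38; [turn=5]; result = -33; [pos=0]; result = -45; [pos=1]; result = -57; [turn=6]; result = -52; [pos=0]; result = -64; [pos=1]; result = -76; [turn=7]; result = -71; [pos=0]; result = -83; [pos=1]; result = -95; [turn=8]; result = -90; [pos=0]; result = -102; [pos=1]; result = -114; count = 3; return 114; both end at 114.
Sweeping the whole domain (35 inputs) finds no disagreement.
verdict: equivalent


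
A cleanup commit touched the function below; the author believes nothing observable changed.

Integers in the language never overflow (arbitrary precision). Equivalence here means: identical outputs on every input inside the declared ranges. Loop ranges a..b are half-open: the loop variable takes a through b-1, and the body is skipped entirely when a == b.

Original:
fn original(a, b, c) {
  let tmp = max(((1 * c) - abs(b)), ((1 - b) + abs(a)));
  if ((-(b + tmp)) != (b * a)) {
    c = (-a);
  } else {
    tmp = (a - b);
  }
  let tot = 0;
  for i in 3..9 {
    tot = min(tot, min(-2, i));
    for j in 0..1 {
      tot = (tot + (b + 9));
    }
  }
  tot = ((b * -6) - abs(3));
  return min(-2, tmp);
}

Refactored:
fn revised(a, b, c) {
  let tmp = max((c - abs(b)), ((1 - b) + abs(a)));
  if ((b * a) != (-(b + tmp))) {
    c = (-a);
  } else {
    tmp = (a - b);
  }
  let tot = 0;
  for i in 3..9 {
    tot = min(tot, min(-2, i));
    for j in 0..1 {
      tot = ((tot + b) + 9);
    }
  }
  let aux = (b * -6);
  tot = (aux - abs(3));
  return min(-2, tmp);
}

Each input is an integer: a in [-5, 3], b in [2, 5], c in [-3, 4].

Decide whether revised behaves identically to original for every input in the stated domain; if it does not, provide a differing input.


Reading the diff, among the changes: constant usage differs, plus statement counts differ, plus arithmetic usage differs, plus local variable names differ.
Tracing a=-3, b=2, c=1: original: tmp becomes 2; next ((-(b + tmp)) != (b * a)) evaluates to true; next c becomes 3; next tot becomes 0; next at i=3:; next tot becomes -2; next at j=0:; next tot becomes 9; next at i=4:; next tot becomes -2; next at j=0:; next tot becomes 9; next at i=5:; next tot becomes -2; next at j=0:; next tot becomes 9; next at i=6:; next tot becomes -2; next at j=0:; next tot becomes 9; next at i=7:; next tot becomes -2; next at j=0:; next tot becomes 9; next at i=8:; next tot becomes -2; next at j=0:; next tot becomes 9; next tot becomes -15; next final value -2 | revised: tmp becomes 2; next ((b * a) != (-(b + tmp))) evaluates to true; next c becomes 3; next tot becomes 0; next at i=3:; next tot becomes -2; next at j=0:; next tot becomes 9; next at i=4:; next tot becomes -2; next at j=0:; next tot becomes 9; next at i=5:; next tot becomes -2; next at j=0:; next tot becomes 9; next at i=6:; next tot becomes -2; next at j=0:; next tot becomes 9; next at i=7:; next tot becomes -2; next at j=0:; next tot becomes 9; next at i=8:; next tot becomes -2; next at j=0:; next tot becomes 9; next aux becomes -12; next tot becomes -15; next final value -2 — matching result -2.
Checked all 288 inputs in the declared domain: the outputs agree on every one.
verdict: equivalent


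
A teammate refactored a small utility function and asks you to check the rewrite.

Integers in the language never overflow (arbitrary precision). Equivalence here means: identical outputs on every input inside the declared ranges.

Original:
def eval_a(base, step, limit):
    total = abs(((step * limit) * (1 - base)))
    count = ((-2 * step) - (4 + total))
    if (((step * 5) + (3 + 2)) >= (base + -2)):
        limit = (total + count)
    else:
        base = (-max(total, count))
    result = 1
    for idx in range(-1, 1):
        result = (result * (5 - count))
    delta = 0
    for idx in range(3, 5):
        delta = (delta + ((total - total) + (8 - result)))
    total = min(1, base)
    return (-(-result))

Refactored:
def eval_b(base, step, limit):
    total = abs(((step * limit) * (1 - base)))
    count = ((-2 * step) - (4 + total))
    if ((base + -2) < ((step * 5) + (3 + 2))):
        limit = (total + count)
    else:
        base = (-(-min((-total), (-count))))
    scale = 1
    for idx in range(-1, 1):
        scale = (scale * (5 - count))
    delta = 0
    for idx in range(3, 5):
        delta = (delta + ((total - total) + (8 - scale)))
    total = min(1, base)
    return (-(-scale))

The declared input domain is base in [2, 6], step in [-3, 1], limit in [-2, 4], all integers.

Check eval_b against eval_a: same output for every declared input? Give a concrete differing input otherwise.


Equivalent. Whatever the rewrite altered, no input in the stated domain can expose a difference.
Every one of the 175 inputs gives matching results.
Tracing base=4, step=-1, limit=2: eval_a: total = 6; count = -8; (((step * 5) + (3 + 2)) >= (base + -2)) -> false; base = -6; result = 1; [idx=-1]; result = 13; [idx=0]; result = 169; delta = 0; [idx=3]; delta = -161; [idx=4]; delta = -322; total = -6; return 169 | eval_b: total = 6; count = -8; ((base + -2) < ((step * 5) + (3 + 2))) -> false; base = -6; scale = 1; [idx=-1]; scale = 13; [idx=0]; scale = 169; delta = 0; [idx=3]; delta = -161; [idx=4]; delta = -322; total = -6; return 169 — matching result 169.
verdict: equivalent


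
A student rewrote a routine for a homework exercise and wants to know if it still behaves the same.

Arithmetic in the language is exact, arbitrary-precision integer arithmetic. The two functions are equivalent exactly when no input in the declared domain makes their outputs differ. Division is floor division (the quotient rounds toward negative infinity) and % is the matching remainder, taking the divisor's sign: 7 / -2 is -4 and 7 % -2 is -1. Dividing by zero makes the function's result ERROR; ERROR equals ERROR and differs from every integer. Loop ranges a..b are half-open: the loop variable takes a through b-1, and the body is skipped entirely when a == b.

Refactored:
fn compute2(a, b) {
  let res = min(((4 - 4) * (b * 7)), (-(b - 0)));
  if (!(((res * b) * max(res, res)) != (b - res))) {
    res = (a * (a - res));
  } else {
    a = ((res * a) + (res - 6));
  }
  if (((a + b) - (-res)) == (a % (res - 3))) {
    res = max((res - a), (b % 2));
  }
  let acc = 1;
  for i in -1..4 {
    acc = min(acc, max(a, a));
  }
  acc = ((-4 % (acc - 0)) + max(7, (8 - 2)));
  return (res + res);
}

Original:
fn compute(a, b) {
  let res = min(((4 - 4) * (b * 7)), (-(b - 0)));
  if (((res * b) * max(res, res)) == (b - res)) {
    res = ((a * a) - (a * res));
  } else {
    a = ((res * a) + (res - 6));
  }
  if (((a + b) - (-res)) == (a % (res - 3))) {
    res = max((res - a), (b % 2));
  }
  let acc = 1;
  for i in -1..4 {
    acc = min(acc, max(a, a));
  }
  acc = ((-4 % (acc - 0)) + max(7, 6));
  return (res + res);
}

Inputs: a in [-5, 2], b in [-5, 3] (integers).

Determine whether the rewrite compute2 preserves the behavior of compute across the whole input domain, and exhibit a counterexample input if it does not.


Differences: constant usage differs; arithmetic usage differs; comparison usage differs; boolean connective usage differs — yet all 72 inputs agree.
verdict: equivalent


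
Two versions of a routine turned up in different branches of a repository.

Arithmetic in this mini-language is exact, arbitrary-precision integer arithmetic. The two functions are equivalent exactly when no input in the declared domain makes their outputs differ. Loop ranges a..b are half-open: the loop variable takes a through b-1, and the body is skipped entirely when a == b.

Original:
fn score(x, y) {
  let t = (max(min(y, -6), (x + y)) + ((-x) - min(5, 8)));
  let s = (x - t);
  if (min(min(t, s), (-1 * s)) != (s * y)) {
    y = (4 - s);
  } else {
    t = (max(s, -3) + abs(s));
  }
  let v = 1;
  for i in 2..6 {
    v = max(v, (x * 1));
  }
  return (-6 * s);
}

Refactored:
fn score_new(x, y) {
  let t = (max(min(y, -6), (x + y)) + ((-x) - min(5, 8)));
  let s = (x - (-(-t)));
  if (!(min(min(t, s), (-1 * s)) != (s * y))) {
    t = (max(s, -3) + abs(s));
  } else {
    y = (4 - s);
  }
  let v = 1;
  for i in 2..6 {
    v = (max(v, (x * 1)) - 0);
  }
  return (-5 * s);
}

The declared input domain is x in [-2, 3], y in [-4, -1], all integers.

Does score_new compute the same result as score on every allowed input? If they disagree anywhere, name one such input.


On input x=-2, y=-4, score returns -42 while score_new returns -35.
verdict: not equivalent; witness: x=-2, y=-4


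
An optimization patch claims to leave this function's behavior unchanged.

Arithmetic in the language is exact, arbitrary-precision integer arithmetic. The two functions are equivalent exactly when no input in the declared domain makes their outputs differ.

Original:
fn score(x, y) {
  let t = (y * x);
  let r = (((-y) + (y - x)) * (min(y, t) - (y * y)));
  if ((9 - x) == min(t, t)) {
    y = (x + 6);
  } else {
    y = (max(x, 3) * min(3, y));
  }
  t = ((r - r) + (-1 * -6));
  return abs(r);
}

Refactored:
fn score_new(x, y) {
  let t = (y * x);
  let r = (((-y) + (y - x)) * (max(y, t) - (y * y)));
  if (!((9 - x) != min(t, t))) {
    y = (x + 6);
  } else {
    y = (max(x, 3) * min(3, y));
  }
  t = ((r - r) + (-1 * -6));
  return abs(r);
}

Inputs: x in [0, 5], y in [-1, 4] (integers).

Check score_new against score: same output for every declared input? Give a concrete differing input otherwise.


At x=2, y=-1: score gives 6, score_new gives 4.
verdict: not equivalent; witness: x=2, y=-1


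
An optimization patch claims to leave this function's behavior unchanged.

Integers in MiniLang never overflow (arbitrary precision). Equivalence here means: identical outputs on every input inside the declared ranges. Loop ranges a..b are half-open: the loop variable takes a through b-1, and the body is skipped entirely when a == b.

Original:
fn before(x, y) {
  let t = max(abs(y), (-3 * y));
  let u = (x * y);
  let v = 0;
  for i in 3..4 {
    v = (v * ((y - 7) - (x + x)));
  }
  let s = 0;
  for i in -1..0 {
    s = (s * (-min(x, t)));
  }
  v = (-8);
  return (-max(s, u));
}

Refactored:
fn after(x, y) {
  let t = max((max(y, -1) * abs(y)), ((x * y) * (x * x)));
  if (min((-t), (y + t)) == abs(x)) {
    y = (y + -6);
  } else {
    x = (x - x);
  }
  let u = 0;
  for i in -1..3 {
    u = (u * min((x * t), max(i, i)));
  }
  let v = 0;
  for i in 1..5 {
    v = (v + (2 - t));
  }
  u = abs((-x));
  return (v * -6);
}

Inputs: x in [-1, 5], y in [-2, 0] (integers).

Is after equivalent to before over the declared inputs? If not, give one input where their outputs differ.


Evaluate both at x=-1, y=-2.
before: t = 6; u = 2; v = 0; [i=3]; v = 0; s = 0; [i=-1]; s = 0; v = -8; return -2
after: t = 2; (min((-t), (y + t)) == abs(x)) -> false; x = 0; u = 0; [i=-1]; u = 0; [i=0]; u = 0; [i=1]; u = 0; [i=2]; u = 0; v = 0; [i=1]; v = 0; [i=2]; v = 0; [i=3]; v = 0; [i=4]; v = 0; u = 0; return 0
-2 against 0: the behavior changed.
verdict: not equivalent; witness: x=-1, y=-2


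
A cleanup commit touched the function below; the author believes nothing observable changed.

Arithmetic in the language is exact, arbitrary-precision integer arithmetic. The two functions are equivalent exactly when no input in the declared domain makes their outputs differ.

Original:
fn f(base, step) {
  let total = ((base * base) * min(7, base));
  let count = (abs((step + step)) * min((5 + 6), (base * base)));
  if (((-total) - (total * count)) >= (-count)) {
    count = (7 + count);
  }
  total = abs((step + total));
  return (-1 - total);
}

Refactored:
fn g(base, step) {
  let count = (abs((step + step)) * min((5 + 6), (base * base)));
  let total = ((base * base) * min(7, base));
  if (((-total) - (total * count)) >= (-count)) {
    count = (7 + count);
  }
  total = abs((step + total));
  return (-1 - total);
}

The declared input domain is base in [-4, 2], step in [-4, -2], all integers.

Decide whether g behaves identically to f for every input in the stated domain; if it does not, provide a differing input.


Reading the diff, among the changes: same computation, different form.
As a probe, take base=-1, step=-3: f runs total := -1 | count := 6 | (((-total) - (total * count)) >= (-count)): true | count := 13 | total := 4 | result -5; g runs count := 6 | total := -1 | (((-total) - (total * count)) >= (-count)): true | count := 13 | total := 4 | result -5; both end at -5.
Across all 21 domain points the two functions coincide.
verdict: equivalent


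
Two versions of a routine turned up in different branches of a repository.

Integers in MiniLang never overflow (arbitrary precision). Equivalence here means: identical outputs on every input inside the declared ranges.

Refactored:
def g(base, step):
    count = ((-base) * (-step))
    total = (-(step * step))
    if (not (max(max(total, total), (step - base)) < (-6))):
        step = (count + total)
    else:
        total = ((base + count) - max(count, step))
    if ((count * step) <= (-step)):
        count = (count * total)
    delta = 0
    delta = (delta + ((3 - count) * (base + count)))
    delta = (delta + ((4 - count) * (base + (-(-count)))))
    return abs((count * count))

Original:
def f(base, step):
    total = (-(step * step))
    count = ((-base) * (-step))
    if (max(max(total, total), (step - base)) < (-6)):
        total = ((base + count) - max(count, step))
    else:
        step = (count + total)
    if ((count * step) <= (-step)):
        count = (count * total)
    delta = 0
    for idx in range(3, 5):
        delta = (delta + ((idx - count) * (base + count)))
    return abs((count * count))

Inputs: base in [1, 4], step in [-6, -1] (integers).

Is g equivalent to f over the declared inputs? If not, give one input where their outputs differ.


Side by side, the visible changes include: constant usage differs, plus loop structure differs, plus boolean connective usage differs, plus arithmetic usage differs, plus local variable names differ.
As a probe, take base=1, step=-3: f runs total=-9, then count=-3, then (max(max(total, total), (step - base)) < (-6)) is false, then step=-12, then ((count * step) <= (-step)) is false, then delta=0, then (idx=3), then delta=-12, then (idx=4), then delta=-26, then returns 9; g runs count=-3, then total=-9, then (not (max(max(total, total), (step - base)) < (-6))) is true, then step=-12, then ((count * step) <= (-step)) is false, then delta=0, then delta=-12, then delta=-26, then returns 9; both end at 9.
Every one of the 24 inputs gives matching results.
verdict: equivalent


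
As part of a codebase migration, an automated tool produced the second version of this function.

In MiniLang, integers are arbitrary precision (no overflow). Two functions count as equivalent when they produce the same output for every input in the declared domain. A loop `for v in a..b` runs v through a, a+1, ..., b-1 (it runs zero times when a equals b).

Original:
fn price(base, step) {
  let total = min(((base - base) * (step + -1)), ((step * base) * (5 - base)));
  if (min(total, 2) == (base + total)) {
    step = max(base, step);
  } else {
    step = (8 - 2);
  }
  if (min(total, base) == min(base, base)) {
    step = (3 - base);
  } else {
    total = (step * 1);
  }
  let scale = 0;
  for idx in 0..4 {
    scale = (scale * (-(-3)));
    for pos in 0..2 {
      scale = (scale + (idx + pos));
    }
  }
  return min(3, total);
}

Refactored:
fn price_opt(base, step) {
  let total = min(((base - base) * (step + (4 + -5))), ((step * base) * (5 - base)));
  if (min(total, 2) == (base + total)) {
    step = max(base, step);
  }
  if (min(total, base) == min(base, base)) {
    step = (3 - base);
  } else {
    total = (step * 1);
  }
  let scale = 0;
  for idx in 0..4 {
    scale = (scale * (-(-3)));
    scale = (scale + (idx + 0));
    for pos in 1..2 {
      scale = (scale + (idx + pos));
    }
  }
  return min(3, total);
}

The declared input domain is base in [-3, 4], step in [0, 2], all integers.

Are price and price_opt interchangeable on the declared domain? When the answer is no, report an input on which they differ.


Take base=-3, step=1.
price: total = -24; (min(total, 2) == (base + total)) -> false; step = 6; (min(total, base) == min(base, base)) -> false; total = 6; scale = 0; [idx=0]; scale = 0; [pos=0]; scale = 0; [pos=1]; scale = 1; [idx=1]; scale = 3; [pos=0]; scale = 4; [pos=1]; scale = 6; [idx=2]; scale = 18; [pos=0]; scale = 20; [pos=1]; scale = 23; [idx=3]; scale = 69; [pos=0]; scale = 72; [pos=1]; scale = 76; return 3
price_opt: total = -24; (min(total, 2) == (base + total)) -> false; (min(total, base) == min(base, base)) -> false; total = 1; scale = 0; [idx=0]; scale = 0; scale = 0; [pos=1]; scale = 1; [idx=1]; scale = 3; scale = 4; [pos=1]; scale = 6; [idx=2]; scale = 18; scale = 20; [pos=1]; scale = 23; [idx=3]; scale = 69; scale = 72; [pos=1]; scale = 76; return 1
3 != 1, so the rewrite changes behavior.
verdict: not equivalent; witness: base=-3, step=1
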